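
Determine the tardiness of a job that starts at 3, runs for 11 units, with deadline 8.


Completion = start + processing = 3 + 11 = 14
Tardiness = max(0, C - d) = max(0, 14 - 8)
= max(0, 6)
= 6


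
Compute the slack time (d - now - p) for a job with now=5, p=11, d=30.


Slack = due - current_time - processing
= 30 - 5 - 11
= 14


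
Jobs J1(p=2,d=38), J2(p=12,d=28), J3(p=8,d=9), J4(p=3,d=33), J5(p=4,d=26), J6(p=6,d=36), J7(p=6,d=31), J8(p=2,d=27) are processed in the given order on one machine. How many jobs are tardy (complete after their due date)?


Completion vs due date:
  J1: C=2, d=38 → on time
  J2: C=14, d=28 → on time
  J3: C=22, d=9 → TARDY
  J4: C=25, d=33 → on time
  J5: C=29, d=26 → TARDY
  J6: C=35, d=36 → on time
  J7: C=41, d=31 → TARDY
  J8: C=43, d=27 → TARDY
Tardy jobs: J3, J5, J7, J8
Count = 4


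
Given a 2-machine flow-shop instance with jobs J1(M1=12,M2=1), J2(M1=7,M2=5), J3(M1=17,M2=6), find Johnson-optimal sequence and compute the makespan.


Johnson's rule:
Group 1 (M1≤M2, sort by M1): []
Group 2 (M1>M2, sort desc M2): ['J3', 'J2', 'J1']
Sequence: J3 → J2 → J1
Makespan calculation:
  J3: M1 done=17, M2 done=23
  J2: M1 done=24, M2 done=29
  J1: M1 done=36, M2 done=37
= Sequence: J3 → J2 → J1, Makespan: 37


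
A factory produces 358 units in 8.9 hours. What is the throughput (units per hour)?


Throughput = units / time
= 358 / 8.9
= 40.2 units/hour


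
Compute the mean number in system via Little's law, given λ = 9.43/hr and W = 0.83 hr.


Little's law: L = λ × W
= 9.43 × 0.83
= 7.83


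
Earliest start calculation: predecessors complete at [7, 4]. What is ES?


ES = max of all predecessor completion times
Predecessors: [7, 4]
ES = max(7, 4)
= 7


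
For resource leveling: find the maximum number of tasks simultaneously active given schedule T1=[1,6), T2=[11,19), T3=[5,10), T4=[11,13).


Check each time point for overlaps:
  t=5: 2 tasks active (T1, T3)
Max concurrent = 2


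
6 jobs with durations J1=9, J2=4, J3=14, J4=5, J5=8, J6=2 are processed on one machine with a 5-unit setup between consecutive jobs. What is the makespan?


Makespan = Σ processing + (n-1) × setup
= (9 + 4 + 14 + 5 + 8 + 2) + (6-1)×5
= 42 + 25
= 67 time units


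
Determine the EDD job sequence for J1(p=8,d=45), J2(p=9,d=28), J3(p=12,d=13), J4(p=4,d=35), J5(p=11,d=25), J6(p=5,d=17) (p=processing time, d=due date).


EDD: sort by earliest due date
  J3: d=13, p=12
  J6: d=17, p=5
  J5: d=25, p=11
  J2: d=28, p=9
  J4: d=35, p=4
  J1: d=45, p=8
Order: J3 → J6 → J5 → J2 → J4 → J1


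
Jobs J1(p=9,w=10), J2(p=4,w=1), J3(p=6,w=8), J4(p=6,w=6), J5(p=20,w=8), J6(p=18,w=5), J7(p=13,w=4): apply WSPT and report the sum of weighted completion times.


WSPT order (by p/w): J3 → J1 → J4 → J5 → J7 → J6 → J2
  J3: C=6, w·C=8×6=48
  J1: C=15, w·C=10×15=150
  J4: C=21, w·C=6×21=126
  J5: C=41, w·C=8×41=328
  J7: C=54, w·C=4×54=216
  J6: C=72, w·C=5×72=360
  J2: C=76, w·C=1×76=76
Σ w·C = 1304
= 1304


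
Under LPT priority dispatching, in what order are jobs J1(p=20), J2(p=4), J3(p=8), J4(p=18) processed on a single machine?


LPT: sort by longest processing time first
  J1: p=20
  J4: p=18
  J3: p=8
  J2: p=4
Order: J1 → J4 → J3 → J2


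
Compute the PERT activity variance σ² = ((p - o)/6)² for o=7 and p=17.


σ² = ((p - o) / 6)² = (p - o)² / 36
= (17 - 7)² / 36
= 10² / 36
= 100 / 36
= 2.7778


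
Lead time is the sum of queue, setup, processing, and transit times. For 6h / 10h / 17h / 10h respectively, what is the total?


Lead time = queue + setup + processing + transit
= 6 + 10 + 17 + 10
= 43 hours


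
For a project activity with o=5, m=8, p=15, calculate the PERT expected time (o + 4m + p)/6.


te = (o + 4m + p) / 6
= (5 + 4×8 + 15) / 6
= (5 + 32 + 15) / 6
= 52 / 6
= 8.67


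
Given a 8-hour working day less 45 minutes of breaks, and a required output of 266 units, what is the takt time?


Available = 8×60 - 45 = 435 min
Takt time = 435 / 266
= 1.64 min/unit


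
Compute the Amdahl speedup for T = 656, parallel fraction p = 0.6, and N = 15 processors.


Amdahl's law: T_p = T × ((1-p) + p/N)
= 656 × ((1-0.6) + 0.6/15)
= 656 × (0.40 + 0.0400)
= 656 × 0.4400
= 288.64
Speedup = 656/288.64
= 2.27×


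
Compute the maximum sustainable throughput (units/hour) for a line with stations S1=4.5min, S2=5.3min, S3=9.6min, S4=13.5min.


Bottleneck = longest station time
Station times: [4.5, 5.3, 9.6, 13.5]
Max = 13.5 min
Rate = 60 / 13.5
= 4.44 units/hour (bottleneck: 13.5min)


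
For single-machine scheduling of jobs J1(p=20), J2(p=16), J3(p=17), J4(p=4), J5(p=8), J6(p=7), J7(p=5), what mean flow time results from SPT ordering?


SPT order: J4 → J7 → J6 → J5 → J2 → J3 → J1
Completion times:
  J4: C=4
  J7: C=9
  J6: C=16
  J5: C=24
  J2: C=40
  J3: C=57
  J1: C=77
Sum = 227, n = 7
Mean flow = 227/7
= 32.43


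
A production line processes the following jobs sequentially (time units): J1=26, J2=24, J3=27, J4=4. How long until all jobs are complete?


Sequential makespan: sum all processing times
= 26 + 24 + 27 + 4
= 81 time units


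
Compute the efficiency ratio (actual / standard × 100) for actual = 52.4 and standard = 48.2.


Efficiency = (actual / standard) × 100
= (52.4 / 48.2) × 100
= 108.7%


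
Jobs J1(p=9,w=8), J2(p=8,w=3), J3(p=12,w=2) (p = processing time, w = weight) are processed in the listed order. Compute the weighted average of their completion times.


Completion times:
  J1: C=9, w×C=8×9=72
  J2: C=17, w×C=3×17=51
  J3: C=29, w×C=2×29=58
Sum w×C = 181
Sum w = 13
Weighted avg = 181/13
= 13.92


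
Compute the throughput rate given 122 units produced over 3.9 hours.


Throughput = units / time
= 122 / 3.9
= 31.3 units/hour


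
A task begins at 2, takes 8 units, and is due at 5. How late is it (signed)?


Completion = 2 + 8 = 10
Lateness = C - d = 10 - 5
= 5


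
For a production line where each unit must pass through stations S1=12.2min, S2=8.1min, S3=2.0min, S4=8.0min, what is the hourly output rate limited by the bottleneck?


Bottleneck = longest station time
Station times: [12.2, 8.1, 2.0, 8.0]
Max = 12.2 min
Rate = 60 / 12.2
= 4.92 units/hour (bottleneck: 12.2min)


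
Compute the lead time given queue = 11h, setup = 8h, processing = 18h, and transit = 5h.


Lead time = queue + setup + processing + transit
= 11 + 8 + 18 + 5
= 42 hours


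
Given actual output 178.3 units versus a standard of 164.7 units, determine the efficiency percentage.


Efficiency = (actual / standard) × 100
= (178.3 / 164.7) × 100
= 108.3%


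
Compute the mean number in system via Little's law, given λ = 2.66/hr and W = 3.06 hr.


Little's law: L = λ × W
= 2.66 × 3.06
= 8.14


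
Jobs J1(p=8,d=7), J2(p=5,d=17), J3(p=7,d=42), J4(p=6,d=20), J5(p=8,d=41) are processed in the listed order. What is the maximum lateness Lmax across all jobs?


Lateness per job (L = C - d):
  J1: C=8, d=7, L=1
  J2: C=13, d=17, L=-4
  J3: C=20, d=42, L=-22
  J4: C=26, d=20, L=6
  J5: C=34, d=41, L=-7
Lmax = max(1, -4, -22, 6, -7)
= 6


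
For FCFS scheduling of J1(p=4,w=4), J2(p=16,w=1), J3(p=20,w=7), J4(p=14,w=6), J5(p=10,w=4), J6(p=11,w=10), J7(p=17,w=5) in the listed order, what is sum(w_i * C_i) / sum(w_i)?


Completion times:
  J1: C=4, w×C=4×4=16
  J2: C=20, w×C=1×20=20
  J3: C=40, w×C=7×40=280
  J4: C=54, w×C=6×54=324
  J5: C=64, w×C=4×64=256
  J6: C=75, w×C=10×75=750
  J7: C=92, w×C=5×92=460
Sum w×C = 2106
Sum w = 37
Weighted avg = 2106/37
= 56.92


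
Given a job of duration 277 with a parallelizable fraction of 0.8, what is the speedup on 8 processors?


Amdahl's law: T_p = T × ((1-p) + p/N)
= 277 × ((1-0.8) + 0.8/8)
= 277 × (0.20 + 0.1000)
= 277 × 0.3000
= 83.10
Speedup = 277/83.10
= 3.33×


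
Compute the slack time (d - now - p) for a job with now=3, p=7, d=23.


Slack = due - current_time - processing
= 23 - 3 - 7
= 13


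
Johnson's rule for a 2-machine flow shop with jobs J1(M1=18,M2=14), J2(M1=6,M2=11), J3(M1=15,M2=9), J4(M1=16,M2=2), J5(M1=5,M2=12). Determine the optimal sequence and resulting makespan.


Johnson's rule:
Group 1 (M1≤M2, sort by M1): ['J5', 'J2']
Group 2 (M1>M2, sort desc M2): ['J1', 'J3', 'J4']
Sequence: J5 → J2 → J1 → J3 → J4
Makespan calculation:
  J5: M1 done=5, M2 done=17
  J2: M1 done=11, M2 done=28
  J1: M1 done=29, M2 done=43
  J3: M1 done=44, M2 done=53
  J4: M1 done=60, M2 done=62
= Sequence: J5 → J2 → J1 → J3 → J4, Makespan: 62


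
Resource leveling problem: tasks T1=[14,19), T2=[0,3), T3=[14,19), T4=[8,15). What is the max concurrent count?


Check each time point for overlaps:
  t=14: 3 tasks active (T1, T3, T4)
Max concurrent = 3


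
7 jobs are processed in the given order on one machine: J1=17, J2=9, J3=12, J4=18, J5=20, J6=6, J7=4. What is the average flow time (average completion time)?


Completion times:
  J1: completes at 17
  J2: completes at 26
  J3: completes at 38
  J4: completes at 56
  J5: completes at 76
  J6: completes at 82
  J7: completes at 86
Sum = 381
Average = 381/7
= 54.43


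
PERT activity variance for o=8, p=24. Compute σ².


σ² = ((p - o) / 6)² = (p - o)² / 36
= (24 - 8)² / 36
= 16² / 36
= 256 / 36
= 7.1111


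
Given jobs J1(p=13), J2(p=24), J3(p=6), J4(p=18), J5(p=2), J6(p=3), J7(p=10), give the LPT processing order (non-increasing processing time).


LPT: sort by longest processing time first
  J2: p=24
  J4: p=18
  J1: p=13
  J7: p=10
  J3: p=6
  J6: p=3
  J5: p=2
Order: J2 → J4 → J1 → J7 → J3 → J6 → J5


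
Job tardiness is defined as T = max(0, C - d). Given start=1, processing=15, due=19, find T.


Completion = start + processing = 1 + 15 = 16
Tardiness = max(0, C - d) = max(0, 16 - 19)
= max(0, -3)
= 0


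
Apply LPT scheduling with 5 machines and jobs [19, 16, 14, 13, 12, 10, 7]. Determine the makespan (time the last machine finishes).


Jobs (LPT sorted): [19, 16, 14, 13, 12, 10, 7]
Machines: 5
  J=19 → Machine 1 (load: 0+19=19)
  J=16 → Machine 2 (load: 0+16=16)
  J=14 → Machine 3 (load: 0+14=14)
  J=13 → Machine 4 (load: 0+13=13)
  J=12 → Machine 5 (load: 0+12=12)
  J=10 → Machine 5 (load: 12+10=22)
  J=7 → Machine 4 (load: 13+7=20)
Machine loads: [19, 16, 14, 20, 22]
Makespan = max = 22 time units


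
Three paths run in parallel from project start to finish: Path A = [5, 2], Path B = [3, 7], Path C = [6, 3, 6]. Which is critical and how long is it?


Path A: 5 + 2 = 7
Path B: 3 + 7 = 10
Path C: 6 + 3 + 6 = 15
Critical path = longest = max(7, 10, 15)
= 15 (Path C)


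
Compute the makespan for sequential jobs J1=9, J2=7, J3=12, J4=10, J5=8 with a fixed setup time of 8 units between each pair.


Makespan = Σ processing + (n-1) × setup
= (9 + 7 + 12 + 10 + 8) + (5-1)×8
= 46 + 32
= 78 time units


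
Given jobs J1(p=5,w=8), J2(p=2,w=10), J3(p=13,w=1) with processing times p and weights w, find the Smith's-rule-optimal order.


WSPT (Smith's rule): sort by p/w ascending
  J2: p/w = 2/10 = 0.200
  J1: p/w = 5/8 = 0.625
  J3: p/w = 13/1 = 13.000
Order: J2 → J1 → J3


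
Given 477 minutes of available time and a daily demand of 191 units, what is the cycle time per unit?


Cycle time = available time / demand
= 477 / 191
= 2.50 min/unit


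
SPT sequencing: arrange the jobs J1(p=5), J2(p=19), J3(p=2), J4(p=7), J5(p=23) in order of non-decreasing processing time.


SPT: sort by shortest processing time
  J3: p=2
  J1: p=5
  J4: p=7
  J2: p=19
  J5: p=23
Order: J3 → J1 → J4 → J2 → J5


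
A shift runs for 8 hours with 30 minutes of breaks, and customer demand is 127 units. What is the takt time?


Available = 8×60 - 30 = 450 min
Takt time = 450 / 127
= 3.54 min/unit


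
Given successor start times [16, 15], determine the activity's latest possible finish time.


LF = min of all successor start times
Successors start at: [16, 15]
LF = min(16, 15)
= 15


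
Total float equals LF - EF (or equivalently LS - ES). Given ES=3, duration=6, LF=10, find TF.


EF = ES + duration = 3 + 6 = 9
LS = LF - duration = 10 - 6 = 4
Total Float = LF - EF = 10 - 9
(or LS - ES = 4 - 3)
= 1


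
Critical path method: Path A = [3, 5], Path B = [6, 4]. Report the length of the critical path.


Path A: 3 + 5 = 8
Path B: 6 + 4 = 10
Critical path = longest = max(8, 10)
= 10 (Path B)


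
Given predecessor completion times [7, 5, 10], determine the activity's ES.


ES = max of all predecessor completion times
Predecessors: [7, 5, 10]
ES = max(7, 5, 10)
= 10


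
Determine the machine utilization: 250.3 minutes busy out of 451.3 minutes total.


Utilization = busy / total × 100
= 250.3 / 451.3 × 100
= 55.5%


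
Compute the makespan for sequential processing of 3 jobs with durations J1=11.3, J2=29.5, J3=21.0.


Sequential makespan: sum all processing times
= 11.3 + 29.5 + 21.0
= 61.8 time units


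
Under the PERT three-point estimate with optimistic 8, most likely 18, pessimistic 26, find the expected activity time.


te = (o + 4m + p) / 6
= (8 + 4×18 + 26) / 6
= (8 + 72 + 26) / 6
= 106 / 6
= 17.67


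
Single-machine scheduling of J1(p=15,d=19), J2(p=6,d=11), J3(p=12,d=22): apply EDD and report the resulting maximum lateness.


EDD order: J2 → J1 → J3
Completion and lateness:
  J2: C=6, d=11, L=6-11=-5
  J1: C=21, d=19, L=21-19=2
  J3: C=33, d=22, L=33-22=11
Lmax = max(-5, 2, 11)
= 11


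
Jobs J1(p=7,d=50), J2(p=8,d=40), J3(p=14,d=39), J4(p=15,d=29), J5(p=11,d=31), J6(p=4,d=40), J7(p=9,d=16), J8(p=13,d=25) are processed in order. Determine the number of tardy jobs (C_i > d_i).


Completion vs due date:
  J1: C=7, d=50 → on time
  J2: C=15, d=40 → on time
  J3: C=29, d=39 → on time
  J4: C=44, d=29 → TARDY
  J5: C=55, d=31 → TARDY
  J6: C=59, d=40 → TARDY
  J7: C=68, d=16 → TARDY
  J8: C=81, d=25 → TARDY
Tardy jobs: J4, J5, J6, J7, J8
Count = 5


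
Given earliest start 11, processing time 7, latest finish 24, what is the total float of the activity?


EF = ES + duration = 11 + 7 = 18
LS = LF - duration = 24 - 7 = 17
Total Float = LF - EF = 24 - 18
(or LS - ES = 17 - 11)
= 6


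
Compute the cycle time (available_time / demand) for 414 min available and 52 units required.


Cycle time = available time / demand
= 414 / 52
= 7.96 min/unit


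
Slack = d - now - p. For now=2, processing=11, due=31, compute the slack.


Slack = due - current_time - processing
= 31 - 2 - 11
= 18


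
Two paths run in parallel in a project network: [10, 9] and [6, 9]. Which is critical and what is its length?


Path A: 10 + 9 = 19
Path B: 6 + 9 = 15
Critical path = longest = max(19, 15)
= 19 (Path A)


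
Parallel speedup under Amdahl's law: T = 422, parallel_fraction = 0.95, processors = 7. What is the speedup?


Amdahl's law: T_p = T × ((1-p) + p/N)
= 422 × ((1-0.95) + 0.95/7)
= 422 × (0.05 + 0.1357)
= 422 × 0.1857
= 78.37
Speedup = 422/78.37
= 5.38×


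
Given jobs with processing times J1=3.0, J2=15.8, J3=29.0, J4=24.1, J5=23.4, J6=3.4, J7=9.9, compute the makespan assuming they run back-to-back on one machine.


Sequential makespan: sum all processing times
= 3.0 + 15.8 + 29.0 + 24.1 + 23.4 + 3.4 + 9.9
= 108.6 time units


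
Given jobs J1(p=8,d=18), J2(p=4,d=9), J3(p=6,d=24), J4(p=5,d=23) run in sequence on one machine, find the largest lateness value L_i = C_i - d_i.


Lateness per job (L = C - d):
  J1: C=8, d=18, L=-10
  J2: C=12, d=9, L=3
  J3: C=18, d=24, L=-6
  J4: C=23, d=23, L=0
Lmax = max(-10, 3, -6, 0)
= 3


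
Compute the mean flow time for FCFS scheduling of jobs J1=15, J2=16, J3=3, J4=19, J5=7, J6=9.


Completion times:
  J1: completes at 15
  J2: completes at 31
  J3: completes at 34
  J4: completes at 53
  J5: completes at 60
  J6: completes at 69
Sum = 262
Average = 262/6
= 43.67


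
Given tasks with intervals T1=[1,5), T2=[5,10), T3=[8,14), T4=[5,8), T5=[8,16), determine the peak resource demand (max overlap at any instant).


Check each time point for overlaps:
  t=8: 3 tasks active (T2, T3, T5)
Max concurrent = 3


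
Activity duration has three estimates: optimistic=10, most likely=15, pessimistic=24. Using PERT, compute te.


te = (o + 4m + p) / 6
= (10 + 4×15 + 24) / 6
= (10 + 60 + 24) / 6
= 94 / 6
= 15.67


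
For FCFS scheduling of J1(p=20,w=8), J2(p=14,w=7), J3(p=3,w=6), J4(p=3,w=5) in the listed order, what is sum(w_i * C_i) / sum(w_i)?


Completion times:
  J1: C=20, w×C=8×20=160
  J2: C=34, w×C=7×34=238
  J3: C=37, w×C=6×37=222
  J4: C=40, w×C=5×40=200
Sum w×C = 820
Sum w = 26
Weighted avg = 820/26
= 31.54


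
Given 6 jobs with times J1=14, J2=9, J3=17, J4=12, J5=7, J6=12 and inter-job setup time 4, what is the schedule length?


Makespan = Σ processing + (n-1) × setup
= (14 + 9 + 17 + 12 + 7 + 12) + (6-1)×4
= 71 + 20
= 91 time units


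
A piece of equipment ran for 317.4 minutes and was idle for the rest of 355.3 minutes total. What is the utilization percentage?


Utilization = busy / total × 100
= 317.4 / 355.3 × 100
= 89.3%


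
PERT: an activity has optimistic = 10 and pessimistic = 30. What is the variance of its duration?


σ² = ((p - o) / 6)² = (p - o)² / 36
= (30 - 10)² / 36
= 20² / 36
= 400 / 36
= 11.1111


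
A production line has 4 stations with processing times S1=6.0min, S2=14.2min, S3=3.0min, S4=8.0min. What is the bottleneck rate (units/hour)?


Bottleneck = longest station time
Station times: [6.0, 14.2, 3.0, 8.0]
Max = 14.2 min
Rate = 60 / 14.2
= 4.23 units/hour (bottleneck: 14.2min)


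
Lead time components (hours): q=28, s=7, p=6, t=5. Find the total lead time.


Lead time = queue + setup + processing + transit
= 28 + 7 + 6 + 5
= 46 hours


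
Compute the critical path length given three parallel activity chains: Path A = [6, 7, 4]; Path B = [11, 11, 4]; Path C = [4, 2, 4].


Path A: 6 + 7 + 4 = 17
Path B: 11 + 11 + 4 = 26
Path C: 4 + 2 + 4 = 10
Critical path = longest = max(17, 26, 10)
= 26 (Path B)


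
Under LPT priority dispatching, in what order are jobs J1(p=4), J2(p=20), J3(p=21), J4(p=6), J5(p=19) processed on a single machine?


LPT: sort by longest processing time first
  J3: p=21
  J2: p=20
  J5: p=19
  J4: p=6
  J1: p=4
Order: J3 → J2 → J5 → J4 → J1


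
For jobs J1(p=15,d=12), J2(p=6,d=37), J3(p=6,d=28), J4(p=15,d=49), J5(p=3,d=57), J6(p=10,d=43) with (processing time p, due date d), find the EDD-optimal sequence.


EDD: sort by earliest due date
  J1: d=12, p=15
  J3: d=28, p=6
  J2: d=37, p=6
  J6: d=43, p=10
  J4: d=49, p=15
  J5: d=57, p=3
Order: J1 → J3 → J2 → J6 → J4 → J5


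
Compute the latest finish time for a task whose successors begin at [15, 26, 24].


LF = min of all successor start times
Successors start at: [15, 26, 24]
LF = min(15, 26, 24)
= 15


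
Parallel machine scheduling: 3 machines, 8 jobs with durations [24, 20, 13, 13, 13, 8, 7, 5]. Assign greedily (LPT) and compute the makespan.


Jobs (LPT sorted): [24, 20, 13, 13, 13, 8, 7, 5]
Machines: 3
  J=24 → Machine 1 (load: 0+24=24)
  J=20 → Machine 2 (load: 0+20=20)
  J=13 → Machine 3 (load: 0+13=13)
  J=13 → Machine 3 (load: 13+13=26)
  J=13 → Machine 2 (load: 20+13=33)
  J=8 → Machine 1 (load: 24+8=32)
  J=7 → Machine 3 (load: 26+7=33)
  J=5 → Machine 1 (load: 32+5=37)
Machine loads: [37, 33, 33]
Makespan = max = 37 time units


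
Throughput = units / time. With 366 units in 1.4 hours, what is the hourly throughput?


Throughput = units / time
= 366 / 1.4
= 261.4 units/hour


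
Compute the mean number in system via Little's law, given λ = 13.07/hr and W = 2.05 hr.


Little's law: L = λ × W
= 13.07 × 2.05
= 26.79


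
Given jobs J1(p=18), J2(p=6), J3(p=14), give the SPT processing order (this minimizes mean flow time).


SPT: sort by shortest processing time
  J2: p=6
  J3: p=14
  J1: p=18
Order: J2 → J3 → J1


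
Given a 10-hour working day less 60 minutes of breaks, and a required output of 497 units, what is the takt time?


Available = 10×60 - 60 = 540 min
Takt time = 540 / 497
= 1.09 min/unit


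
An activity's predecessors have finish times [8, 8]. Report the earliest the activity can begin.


ES = max of all predecessor completion times
Predecessors: [8, 8]
ES = max(8, 8)
= 8


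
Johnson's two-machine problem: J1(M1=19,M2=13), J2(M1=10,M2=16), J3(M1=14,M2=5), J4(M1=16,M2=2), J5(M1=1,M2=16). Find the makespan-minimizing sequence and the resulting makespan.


Johnson's rule:
Group 1 (M1≤M2, sort by M1): ['J5', 'J2']
Group 2 (M1>M2, sort desc M2): ['J1', 'J3', 'J4']
Sequence: J5 → J2 → J1 → J3 → J4
Makespan calculation:
  J5: M1 done=1, M2 done=17
  J2: M1 done=11, M2 done=33
  J1: M1 done=30, M2 done=46
  J3: M1 done=44, M2 done=51
  J4: M1 done=60, M2 done=62
= Sequence: J5 → J2 → J1 → J3 → J4, Makespan: 62


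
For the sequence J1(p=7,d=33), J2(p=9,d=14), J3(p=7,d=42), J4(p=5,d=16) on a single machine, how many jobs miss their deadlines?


Completion vs due date:
  J1: C=7, d=33 → on time
  J2: C=16, d=14 → TARDY
  J3: C=23, d=42 → on time
  J4: C=28, d=16 → TARDY
Tardy jobs: J2, J4
Count = 2


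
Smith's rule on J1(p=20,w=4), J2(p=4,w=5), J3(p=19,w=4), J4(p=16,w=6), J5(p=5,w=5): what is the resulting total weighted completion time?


WSPT order (by p/w): J2 → J5 → J4 → J3 → J1
  J2: C=4, w·C=5×4=20
  J5: C=9, w·C=5×9=45
  J4: C=25, w·C=6×25=150
  J3: C=44, w·C=4×44=176
  J1: C=64, w·C=4×64=256
Σ w·C = 647
= 647


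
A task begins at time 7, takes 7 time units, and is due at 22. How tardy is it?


Completion = start + processing = 7 + 7 = 14
Tardiness = max(0, C - d) = max(0, 14 - 22)
= max(0, -8)
= 0


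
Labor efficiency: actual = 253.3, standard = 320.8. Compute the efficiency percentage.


Efficiency = (actual / standard) × 100
= (253.3 / 320.8) × 100
= 79.0%


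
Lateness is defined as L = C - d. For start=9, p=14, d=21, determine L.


Completion = 9 + 14 = 23
Lateness = C - d = 23 - 21
= 2


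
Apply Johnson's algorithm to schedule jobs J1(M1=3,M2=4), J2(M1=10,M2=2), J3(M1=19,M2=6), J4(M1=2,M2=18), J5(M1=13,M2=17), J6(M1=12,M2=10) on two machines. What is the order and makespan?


Johnson's rule:
Group 1 (M1≤M2, sort by M1): ['J4', 'J1', 'J5']
Group 2 (M1>M2, sort desc M2): ['J6', 'J3', 'J2']
Sequence: J4 → J1 → J5 → J6 → J3 → J2
Makespan calculation:
  J4: M1 done=2, M2 done=20
  J1: M1 done=5, M2 done=24
  J5: M1 done=18, M2 done=41
  J6: M1 done=30, M2 done=51
  J3: M1 done=49, M2 done=57
  J2: M1 done=59, M2 done=61
= Sequence: J4 → J1 → J5 → J6 → J3 → J2, Makespan: 61


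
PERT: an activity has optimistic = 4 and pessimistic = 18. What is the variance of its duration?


σ² = ((p - o) / 6)² = (p - o)² / 36
= (18 - 4)² / 36
= 14² / 36
= 196 / 36
= 5.4444


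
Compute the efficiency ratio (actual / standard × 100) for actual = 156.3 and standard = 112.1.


Efficiency = (actual / standard) × 100
= (156.3 / 112.1) × 100
= 139.4%


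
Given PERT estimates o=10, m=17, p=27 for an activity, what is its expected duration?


te = (o + 4m + p) / 6
= (10 + 4×17 + 27) / 6
= (10 + 68 + 27) / 6
= 105 / 6
= 17.50


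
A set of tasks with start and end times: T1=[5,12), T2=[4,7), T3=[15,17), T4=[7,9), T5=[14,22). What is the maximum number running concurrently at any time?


Check each time point for overlaps:
  t=5: 2 tasks active (T1, T2)
Max concurrent = 2


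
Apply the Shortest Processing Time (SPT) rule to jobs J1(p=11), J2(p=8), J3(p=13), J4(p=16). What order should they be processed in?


SPT: sort by shortest processing time
  J2: p=8
  J1: p=11
  J3: p=13
  J4: p=16
Order: J2 → J1 → J3 → J4


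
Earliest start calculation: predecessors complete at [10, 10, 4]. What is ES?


ES = max of all predecessor completion times
Predecessors: [10, 10, 4]
ES = max(10, 10, 4)
= 10


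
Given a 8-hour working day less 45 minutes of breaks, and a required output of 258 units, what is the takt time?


Available = 8×60 - 45 = 435 min
Takt time = 435 / 258
= 1.69 min/unit


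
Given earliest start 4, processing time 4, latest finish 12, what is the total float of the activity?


EF = ES + duration = 4 + 4 = 8
LS = LF - duration = 12 - 4 = 8
Total Float = LF - EF = 12 - 8
(or LS - ES = 8 - 4)
= 4


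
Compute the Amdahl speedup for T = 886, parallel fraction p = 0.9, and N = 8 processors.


Amdahl's law: T_p = T × ((1-p) + p/N)
= 886 × ((1-0.9) + 0.9/8)
= 886 × (0.10 + 0.1125)
= 886 × 0.2125
= 188.27
Speedup = 886/188.27
= 4.71×


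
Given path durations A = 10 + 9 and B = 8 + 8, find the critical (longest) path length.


Path A: 10 + 9 = 19
Path B: 8 + 8 = 16
Critical path = longest = max(19, 16)
= 19 (Path A)


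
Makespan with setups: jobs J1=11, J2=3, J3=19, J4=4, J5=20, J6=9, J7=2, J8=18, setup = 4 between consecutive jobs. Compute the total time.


Makespan = Σ processing + (n-1) × setup
= (11 + 3 + 19 + 4 + 20 + 9 + 2 + 18) + (8-1)×4
= 86 + 28
= 114 time units


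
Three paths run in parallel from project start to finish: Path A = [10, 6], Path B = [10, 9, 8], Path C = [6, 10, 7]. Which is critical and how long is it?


Path A: 10 + 6 = 16
Path B: 10 + 9 + 8 = 27
Path C: 6 + 10 + 7 = 23
Critical path = longest = max(16, 27, 23)
= 27 (Path B)


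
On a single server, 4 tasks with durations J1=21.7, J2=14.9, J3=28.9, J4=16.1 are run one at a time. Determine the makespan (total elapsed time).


Sequential makespan: sum all processing times
= 21.7 + 14.9 + 28.9 + 16.1
= 81.6 time units


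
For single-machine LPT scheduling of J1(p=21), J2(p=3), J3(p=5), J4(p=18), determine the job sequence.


LPT: sort by longest processing time first
  J1: p=21
  J4: p=18
  J3: p=5
  J2: p=3
Order: J1 → J4 → J3 → J2


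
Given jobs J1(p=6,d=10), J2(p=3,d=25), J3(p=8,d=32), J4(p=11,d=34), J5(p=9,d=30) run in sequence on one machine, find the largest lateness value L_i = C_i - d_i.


Lateness per job (L = C - d):
  J1: C=6, d=10, L=-4
  J2: C=9, d=25, L=-16
  J3: C=17, d=32, L=-15
  J4: C=28, d=34, L=-6
  J5: C=37, d=30, L=7
Lmax = max(-4, -16, -15, -6, 7)
= 7


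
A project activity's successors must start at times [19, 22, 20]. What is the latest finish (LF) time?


LF = min of all successor start times
Successors start at: [19, 22, 20]
LF = min(19, 22, 20)
= 19


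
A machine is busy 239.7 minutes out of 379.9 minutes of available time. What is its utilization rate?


Utilization = busy / total × 100
= 239.7 / 379.9 × 100
= 63.1%


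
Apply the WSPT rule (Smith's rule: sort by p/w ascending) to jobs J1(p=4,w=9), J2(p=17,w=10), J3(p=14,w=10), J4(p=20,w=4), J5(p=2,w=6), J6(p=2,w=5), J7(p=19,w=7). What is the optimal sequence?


WSPT (Smith's rule): sort by p/w ascending
  J5: p/w = 2/6 = 0.333
  J6: p/w = 2/5 = 0.400
  J1: p/w = 4/9 = 0.444
  J3: p/w = 14/10 = 1.400
  J2: p/w = 17/10 = 1.700
  J7: p/w = 19/7 = 2.714
  J4: p/w = 20/4 = 5.000
Order: J5 → J6 → J1 → J3 → J2 → J7 → J4


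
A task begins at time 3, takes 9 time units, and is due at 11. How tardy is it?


Completion = start + processing = 3 + 9 = 12
Tardiness = max(0, C - d) = max(0, 12 - 11)
= max(0, 1)
= 1


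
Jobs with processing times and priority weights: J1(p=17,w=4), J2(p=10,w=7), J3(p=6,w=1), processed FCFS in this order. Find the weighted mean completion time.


Completion times:
  J1: C=17, w×C=4×17=68
  J2: C=27, w×C=7×27=189
  J3: C=33, w×C=1×33=33
Sum w×C = 290
Sum w = 12
Weighted avg = 290/12
= 24.17


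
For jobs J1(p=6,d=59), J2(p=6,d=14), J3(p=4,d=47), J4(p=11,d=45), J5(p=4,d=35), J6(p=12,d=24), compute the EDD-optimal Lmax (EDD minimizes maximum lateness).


EDD order: J2 → J6 → J5 → J4 → J3 → J1
Completion and lateness:
  J2: C=6, d=14, L=6-14=-8
  J6: C=18, d=24, L=18-24=-6
  J5: C=22, d=35, L=22-35=-13
  J4: C=33, d=45, L=33-45=-12
  J3: C=37, d=47, L=37-47=-10
  J1: C=43, d=59, L=43-59=-16
Lmax = max(-8, -6, -13, -12, -10, -16)
= -6


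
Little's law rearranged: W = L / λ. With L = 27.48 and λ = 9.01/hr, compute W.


Little's law: L = λW → W = L / λ
= 27.48 / 9.01
= 3.05 hours


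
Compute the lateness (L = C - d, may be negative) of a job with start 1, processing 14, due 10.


Completion = 1 + 14 = 15
Lateness = C - d = 15 - 10
= 5


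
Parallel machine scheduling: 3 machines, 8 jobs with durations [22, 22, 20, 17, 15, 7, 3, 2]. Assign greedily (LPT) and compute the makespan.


Jobs (LPT sorted): [22, 22, 20, 17, 15, 7, 3, 2]
Machines: 3
  J=22 → Machine 1 (load: 0+22=22)
  J=22 → Machine 2 (load: 0+22=22)
  J=20 → Machine 3 (load: 0+20=20)
  J=17 → Machine 3 (load: 20+17=37)
  J=15 → Machine 1 (load: 22+15=37)
  J=7 → Machine 2 (load: 22+7=29)
  J=3 → Machine 2 (load: 29+3=32)
  J=2 → Machine 2 (load: 32+2=34)
Machine loads: [37, 34, 37]
Makespan = max = 37 time units


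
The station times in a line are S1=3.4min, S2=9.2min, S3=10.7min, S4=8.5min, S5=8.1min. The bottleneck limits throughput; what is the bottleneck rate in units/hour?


Bottleneck = longest station time
Station times: [3.4, 9.2, 10.7, 8.5, 8.1]
Max = 10.7 min
Rate = 60 / 10.7
= 5.61 units/hour (bottleneck: 10.7min)


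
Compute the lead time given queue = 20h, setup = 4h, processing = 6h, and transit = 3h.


Lead time = queue + setup + processing + transit
= 20 + 4 + 6 + 3
= 33 hours


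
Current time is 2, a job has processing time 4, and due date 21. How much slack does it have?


Slack = due - current_time - processing
= 21 - 2 - 4
= 15


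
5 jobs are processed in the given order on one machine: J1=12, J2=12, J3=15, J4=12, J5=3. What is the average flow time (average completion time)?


Completion times:
  J1: completes at 12
  J2: completes at 24
  J3: completes at 39
  J4: completes at 51
  J5: completes at 54
Sum = 180
Average = 180/5
= 36.00


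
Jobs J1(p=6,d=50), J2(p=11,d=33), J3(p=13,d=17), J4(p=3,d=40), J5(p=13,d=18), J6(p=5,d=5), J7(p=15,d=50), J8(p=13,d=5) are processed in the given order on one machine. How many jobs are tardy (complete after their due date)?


Completion vs due date:
  J1: C=6, d=50 → on time
  J2: C=17, d=33 → on time
  J3: C=30, d=17 → TARDY
  J4: C=33, d=40 → on time
  J5: C=46, d=18 → TARDY
  J6: C=51, d=5 → TARDY
  J7: C=66, d=50 → TARDY
  J8: C=79, d=5 → TARDY
Tardy jobs: J3, J5, J6, J7, J8
Count = 5


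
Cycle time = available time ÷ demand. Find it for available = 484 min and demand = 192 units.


Cycle time = available time / demand
= 484 / 192
= 2.52 min/unit


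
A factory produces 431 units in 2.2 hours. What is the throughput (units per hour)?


Throughput = units / time
= 431 / 2.2
= 195.9 units/hour


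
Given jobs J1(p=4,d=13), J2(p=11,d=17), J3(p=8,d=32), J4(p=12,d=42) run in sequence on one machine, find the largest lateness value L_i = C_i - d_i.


Lateness per job (L = C - d):
  J1: C=4, d=13, L=-9
  J2: C=15, d=17, L=-2
  J3: C=23, d=32, L=-9
  J4: C=35, d=42, L=-7
Lmax = max(-9, -2, -9, -7)
= -2


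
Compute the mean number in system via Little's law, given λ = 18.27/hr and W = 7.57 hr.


Little's law: L = λ × W
= 18.27 × 7.57
= 138.30


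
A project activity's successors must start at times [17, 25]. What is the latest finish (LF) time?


LF = min of all successor start times
Successors start at: [17, 25]
LF = min(17, 25)
= 17


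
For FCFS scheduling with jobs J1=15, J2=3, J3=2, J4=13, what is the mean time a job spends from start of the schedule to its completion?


Completion times:
  J1: completes at 15
  J2: completes at 18
  J3: completes at 20
  J4: completes at 33
Sum = 86
Average = 86/4
= 21.50


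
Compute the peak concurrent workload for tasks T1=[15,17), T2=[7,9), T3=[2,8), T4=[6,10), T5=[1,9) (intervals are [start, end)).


Check each time point for overlaps:
  t=7: 4 tasks active (T2, T3, T4, T5)
Max concurrent = 4


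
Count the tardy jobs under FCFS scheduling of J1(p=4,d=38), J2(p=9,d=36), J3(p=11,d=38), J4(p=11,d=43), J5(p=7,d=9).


Completion vs due date:
  J1: C=4, d=38 → on time
  J2: C=13, d=36 → on time
  J3: C=24, d=38 → on time
  J4: C=35, d=43 → on time
  J5: C=42, d=9 → TARDY
Tardy jobs: J5
Count = 1


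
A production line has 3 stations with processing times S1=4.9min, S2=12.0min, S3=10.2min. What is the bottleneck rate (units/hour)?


Bottleneck = longest station time
Station times: [4.9, 12.0, 10.2]
Max = 12.0 min
Rate = 60 / 12.0
= 5.00 units/hour (bottleneck: 12.0min)


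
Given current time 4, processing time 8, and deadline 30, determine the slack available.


Slack = due - current_time - processing
= 30 - 4 - 8
= 18


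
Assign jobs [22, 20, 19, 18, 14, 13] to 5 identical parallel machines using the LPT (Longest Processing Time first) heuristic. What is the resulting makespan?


Jobs (LPT sorted): [22, 20, 19, 18, 14, 13]
Machines: 5
  J=22 → Machine 1 (load: 0+22=22)
  J=20 → Machine 2 (load: 0+20=20)
  J=19 → Machine 3 (load: 0+19=19)
  J=18 → Machine 4 (load: 0+18=18)
  J=14 → Machine 5 (load: 0+14=14)
  J=13 → Machine 5 (load: 14+13=27)
Machine loads: [22, 20, 19, 18, 27]
Makespan = max = 27 time units


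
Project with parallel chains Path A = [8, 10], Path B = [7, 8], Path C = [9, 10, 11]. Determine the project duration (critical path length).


Path A: 8 + 10 = 18
Path B: 7 + 8 = 15
Path C: 9 + 10 + 11 = 30
Critical path = longest = max(18, 15, 30)
= 30 (Path C)


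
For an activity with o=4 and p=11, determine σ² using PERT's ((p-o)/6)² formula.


σ² = ((p - o) / 6)² = (p - o)² / 36
= (11 - 4)² / 36
= 7² / 36
= 49 / 36
= 1.3611


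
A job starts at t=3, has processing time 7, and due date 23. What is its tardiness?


Completion = start + processing = 3 + 7 = 10
Tardiness = max(0, C - d) = max(0, 10 - 23)
= max(0, -13)
= 0


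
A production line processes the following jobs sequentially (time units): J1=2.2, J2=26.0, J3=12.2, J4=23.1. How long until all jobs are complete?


Sequential makespan: sum all processing times
= 2.2 + 26.0 + 12.2 + 23.1
= 63.5 time units


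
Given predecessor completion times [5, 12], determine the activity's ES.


ES = max of all predecessor completion times
Predecessors: [5, 12]
ES = max(5, 12)
= 12


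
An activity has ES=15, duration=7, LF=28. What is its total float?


EF = ES + duration = 15 + 7 = 22
LS = LF - duration = 28 - 7 = 21
Total Float = LF - EF = 28 - 22
(or LS - ES = 21 - 15)
= 6


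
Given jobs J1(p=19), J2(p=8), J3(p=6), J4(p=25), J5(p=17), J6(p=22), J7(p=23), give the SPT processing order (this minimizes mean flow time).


SPT: sort by shortest processing time
  J3: p=6
  J2: p=8
  J5: p=17
  J1: p=19
  J6: p=22
  J7: p=23
  J4: p=25
Order: J3 → J2 → J5 → J1 → J6 → J7 → J4


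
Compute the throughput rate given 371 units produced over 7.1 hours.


Throughput = units / time
= 371 / 7.1
= 52.3 units/hour


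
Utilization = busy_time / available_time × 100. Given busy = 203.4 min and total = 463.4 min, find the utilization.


Utilization = busy / total × 100
= 203.4 / 463.4 × 100
= 43.9%


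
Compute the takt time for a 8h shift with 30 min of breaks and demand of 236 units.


Available = 8×60 - 30 = 450 min
Takt time = 450 / 236
= 1.91 min/unit


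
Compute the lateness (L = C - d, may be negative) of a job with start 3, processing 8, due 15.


Completion = 3 + 8 = 11
Lateness = C - d = 11 - 15
= -4


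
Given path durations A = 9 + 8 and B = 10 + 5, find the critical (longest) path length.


Path A: 9 + 8 = 17
Path B: 10 + 5 = 15
Critical path = longest = max(17, 15)
= 17 (Path A)


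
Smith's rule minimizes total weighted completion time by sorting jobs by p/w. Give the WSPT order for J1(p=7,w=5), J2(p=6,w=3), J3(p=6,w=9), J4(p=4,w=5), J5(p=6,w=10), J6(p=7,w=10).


WSPT (Smith's rule): sort by p/w ascending
  J5: p/w = 6/10 = 0.600
  J3: p/w = 6/9 = 0.667
  J6: p/w = 7/10 = 0.700
  J4: p/w = 4/5 = 0.800
  J1: p/w = 7/5 = 1.400
  J2: p/w = 6/3 = 2.000
Order: J5 → J3 → J6 → J4 → J1 → J2


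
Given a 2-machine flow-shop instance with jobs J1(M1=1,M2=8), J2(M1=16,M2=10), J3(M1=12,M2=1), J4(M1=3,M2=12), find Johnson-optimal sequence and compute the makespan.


Johnson's rule:
Group 1 (M1≤M2, sort by M1): ['J1', 'J4']
Group 2 (M1>M2, sort desc M2): ['J2', 'J3']
Sequence: J1 → J4 → J2 → J3
Makespan calculation:
  J1: M1 done=1, M2 done=9
  J4: M1 done=4, M2 done=21
  J2: M1 done=20, M2 done=31
  J3: M1 done=32, M2 done=33
= Sequence: J1 → J4 → J2 → J3, Makespan: 33


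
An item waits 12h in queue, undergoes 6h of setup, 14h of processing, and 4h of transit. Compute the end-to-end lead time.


Lead time = queue + setup + processing + transit
= 12 + 6 + 14 + 4
= 36 hours


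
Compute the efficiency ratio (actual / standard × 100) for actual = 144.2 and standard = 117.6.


Efficiency = (actual / standard) × 100
= (144.2 / 117.6) × 100
= 122.6%


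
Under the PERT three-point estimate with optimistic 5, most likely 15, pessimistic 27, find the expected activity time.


te = (o + 4m + p) / 6
= (5 + 4×15 + 27) / 6
= (5 + 60 + 27) / 6
= 92 / 6
= 15.33


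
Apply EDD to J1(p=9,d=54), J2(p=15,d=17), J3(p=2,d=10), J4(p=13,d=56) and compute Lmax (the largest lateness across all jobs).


EDD order: J3 → J2 → J1 → J4
Completion and lateness:
  J3: C=2, d=10, L=2-10=-8
  J2: C=17, d=17, L=17-17=0
  J1: C=26, d=54, L=26-54=-28
  J4: C=39, d=56, L=39-56=-17
Lmax = max(-8, 0, -28, -17)
= 0


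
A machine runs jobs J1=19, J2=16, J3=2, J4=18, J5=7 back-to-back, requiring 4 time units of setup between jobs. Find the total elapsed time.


Makespan = Σ processing + (n-1) × setup
= (19 + 16 + 2 + 18 + 7) + (5-1)×4
= 62 + 16
= 78 time units


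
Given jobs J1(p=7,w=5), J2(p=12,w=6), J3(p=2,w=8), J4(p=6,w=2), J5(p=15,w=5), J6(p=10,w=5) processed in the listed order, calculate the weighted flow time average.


Completion times:
  J1: C=7, w×C=5×7=35
  J2: C=19, w×C=6×19=114
  J3: C=21, w×C=8×21=168
  J4: C=27, w×C=2×27=54
  J5: C=42, w×C=5×42=210
  J6: C=52, w×C=5×52=260
Sum w×C = 841
Sum w = 31
Weighted avg = 841/31
= 27.13


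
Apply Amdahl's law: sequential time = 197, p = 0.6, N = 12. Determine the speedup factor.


Amdahl's law: T_p = T × ((1-p) + p/N)
= 197 × ((1-0.6) + 0.6/12)
= 197 × (0.40 + 0.0500)
= 197 × 0.4500
= 88.65
Speedup = 197/88.65
= 2.22×


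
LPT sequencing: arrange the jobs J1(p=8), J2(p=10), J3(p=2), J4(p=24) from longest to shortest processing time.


LPT: sort by longest processing time first
  J4: p=24
  J2: p=10
  J1: p=8
  J3: p=2
Order: J4 → J2 → J1 → J3


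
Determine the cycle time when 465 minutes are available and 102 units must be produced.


Cycle time = available time / demand
= 465 / 102
= 4.56 min/unit


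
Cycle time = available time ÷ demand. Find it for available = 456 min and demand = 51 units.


Cycle time = available time / demand
= 456 / 51
= 8.94 min/unit


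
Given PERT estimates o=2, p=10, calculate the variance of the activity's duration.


σ² = ((p - o) / 6)² = (p - o)² / 36
= (10 - 2)² / 36
= 8² / 36
= 64 / 36
= 1.7778


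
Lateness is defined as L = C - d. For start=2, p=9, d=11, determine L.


Completion = 2 + 9 = 11
Lateness = C - d = 11 - 11
= 0


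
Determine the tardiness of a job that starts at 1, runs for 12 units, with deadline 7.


Completion = start + processing = 1 + 12 = 13
Tardiness = max(0, C - d) = max(0, 13 - 7)
= max(0, 6)
= 6


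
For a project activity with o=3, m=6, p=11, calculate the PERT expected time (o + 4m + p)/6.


te = (o + 4m + p) / 6
= (3 + 4×6 + 11) / 6
= (3 + 24 + 11) / 6
= 38 / 6
= 6.33
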